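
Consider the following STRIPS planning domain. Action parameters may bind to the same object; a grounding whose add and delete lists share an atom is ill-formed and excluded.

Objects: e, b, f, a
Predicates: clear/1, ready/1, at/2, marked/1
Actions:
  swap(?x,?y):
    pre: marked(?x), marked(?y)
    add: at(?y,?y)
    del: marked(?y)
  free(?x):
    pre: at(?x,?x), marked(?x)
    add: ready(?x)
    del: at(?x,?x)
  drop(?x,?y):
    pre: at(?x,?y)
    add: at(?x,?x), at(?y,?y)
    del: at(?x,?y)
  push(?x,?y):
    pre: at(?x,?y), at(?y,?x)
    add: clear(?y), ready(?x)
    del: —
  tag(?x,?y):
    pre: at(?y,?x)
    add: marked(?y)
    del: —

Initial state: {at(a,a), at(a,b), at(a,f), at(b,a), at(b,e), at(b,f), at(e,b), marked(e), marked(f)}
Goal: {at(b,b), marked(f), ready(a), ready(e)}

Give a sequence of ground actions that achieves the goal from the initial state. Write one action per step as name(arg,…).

drop(e,b); free(e); push(a,b)

1. drop(e,b)  →  {at(a,a), at(a,b), at(a,f), at(b,a), at(b,b), at(b,e), at(b,f), at(e,e), marked(e), marked(f)}
2. free(e)  →  {at(a,a), at(a,b), at(a,f), at(b,a), at(b,b), at(b,e), at(b,f), marked(e), marked(f), ready(e)}
3. push(a,b)  →  {at(a,a), at(a,b), at(a,f), at(b,a), at(b,b), at(b,e), at(b,f), clear(b), marked(e), marked(f), ready(a), ready(e)}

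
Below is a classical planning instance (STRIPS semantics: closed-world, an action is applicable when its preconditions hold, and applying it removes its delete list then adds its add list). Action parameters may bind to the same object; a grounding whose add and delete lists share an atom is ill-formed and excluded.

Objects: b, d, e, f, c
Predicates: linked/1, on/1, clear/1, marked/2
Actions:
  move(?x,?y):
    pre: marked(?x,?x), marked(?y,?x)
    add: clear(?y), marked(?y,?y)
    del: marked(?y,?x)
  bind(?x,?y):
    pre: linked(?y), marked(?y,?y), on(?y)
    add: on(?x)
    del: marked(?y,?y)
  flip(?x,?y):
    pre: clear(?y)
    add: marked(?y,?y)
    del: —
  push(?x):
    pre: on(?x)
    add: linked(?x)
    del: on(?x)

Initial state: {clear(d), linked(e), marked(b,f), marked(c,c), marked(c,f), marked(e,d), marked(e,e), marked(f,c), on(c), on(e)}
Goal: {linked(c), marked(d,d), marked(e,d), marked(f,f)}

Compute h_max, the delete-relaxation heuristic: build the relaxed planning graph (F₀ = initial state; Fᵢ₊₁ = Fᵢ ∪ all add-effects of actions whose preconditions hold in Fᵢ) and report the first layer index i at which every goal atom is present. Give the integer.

1

F0 = init (10 atoms)
F1 = F0 ∪ {clear(f), linked(c), marked(d,d), marked(f,f), on(b), on(d), on(f)}  (17 atoms)
goal ⊆ F1  ⇒  h_max = 1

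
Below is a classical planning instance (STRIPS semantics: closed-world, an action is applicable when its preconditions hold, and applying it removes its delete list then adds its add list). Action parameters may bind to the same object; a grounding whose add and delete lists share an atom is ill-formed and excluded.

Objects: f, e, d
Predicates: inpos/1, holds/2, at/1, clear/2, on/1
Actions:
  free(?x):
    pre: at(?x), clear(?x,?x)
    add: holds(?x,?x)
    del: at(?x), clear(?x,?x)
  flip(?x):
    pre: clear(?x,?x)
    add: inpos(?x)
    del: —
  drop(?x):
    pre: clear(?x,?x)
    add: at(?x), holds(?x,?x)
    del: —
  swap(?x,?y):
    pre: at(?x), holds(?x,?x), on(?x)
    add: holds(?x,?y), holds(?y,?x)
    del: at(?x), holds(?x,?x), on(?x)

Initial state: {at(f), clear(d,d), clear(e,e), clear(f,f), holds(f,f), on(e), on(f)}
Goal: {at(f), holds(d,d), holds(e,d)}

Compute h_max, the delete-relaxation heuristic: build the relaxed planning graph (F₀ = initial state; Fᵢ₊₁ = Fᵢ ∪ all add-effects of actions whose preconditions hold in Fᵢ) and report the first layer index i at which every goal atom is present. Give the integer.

F0 = init (7 atoms)
F1 = F0 ∪ {at(d), at(e), holds(d,d), holds(d,f), holds(e,e), holds(e,f), holds(f,d), holds(f,e), inpos(d), inpos(e), inpos(f)}  (18 atoms)
F2 = F1 ∪ {holds(d,e), holds(e,d)}  (20 atoms)
goal ⊆ F2  ⇒  h_max = 2

2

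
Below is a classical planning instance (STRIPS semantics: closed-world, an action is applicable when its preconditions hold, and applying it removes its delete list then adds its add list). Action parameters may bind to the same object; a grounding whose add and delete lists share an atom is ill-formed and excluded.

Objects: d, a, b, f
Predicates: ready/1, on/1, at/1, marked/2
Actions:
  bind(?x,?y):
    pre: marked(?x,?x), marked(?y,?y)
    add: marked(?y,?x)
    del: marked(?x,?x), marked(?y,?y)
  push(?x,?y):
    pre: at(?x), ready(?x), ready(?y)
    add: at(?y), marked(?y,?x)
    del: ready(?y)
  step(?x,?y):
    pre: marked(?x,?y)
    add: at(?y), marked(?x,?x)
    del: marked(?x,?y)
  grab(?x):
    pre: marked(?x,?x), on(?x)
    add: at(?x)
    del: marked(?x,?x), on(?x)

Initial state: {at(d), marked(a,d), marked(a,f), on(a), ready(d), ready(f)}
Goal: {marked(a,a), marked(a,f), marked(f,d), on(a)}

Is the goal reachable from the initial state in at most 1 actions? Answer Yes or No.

No

1. push(d,f)  →  {at(d), at(f), marked(a,d), marked(a,f), marked(f,d), on(a), ready(d)}
2. step(a,d)  →  {at(d), at(f), marked(a,a), marked(a,f), marked(f,d), on(a), ready(d)}
optimal plan length = 2; 2 > 1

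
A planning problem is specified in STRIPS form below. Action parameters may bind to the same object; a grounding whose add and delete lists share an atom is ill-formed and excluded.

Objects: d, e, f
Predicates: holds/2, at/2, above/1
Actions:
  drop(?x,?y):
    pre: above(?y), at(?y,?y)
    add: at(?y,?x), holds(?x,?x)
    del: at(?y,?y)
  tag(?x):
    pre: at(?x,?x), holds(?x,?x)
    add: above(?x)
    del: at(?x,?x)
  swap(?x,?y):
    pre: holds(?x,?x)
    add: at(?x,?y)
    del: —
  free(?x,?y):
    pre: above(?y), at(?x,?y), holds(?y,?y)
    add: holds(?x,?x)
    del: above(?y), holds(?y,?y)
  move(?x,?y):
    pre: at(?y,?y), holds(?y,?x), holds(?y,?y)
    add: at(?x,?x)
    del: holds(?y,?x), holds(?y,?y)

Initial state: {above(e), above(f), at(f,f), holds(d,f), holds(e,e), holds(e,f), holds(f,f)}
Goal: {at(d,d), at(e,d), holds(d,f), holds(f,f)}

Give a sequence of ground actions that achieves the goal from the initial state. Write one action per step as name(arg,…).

1. drop(d,f)  →  {above(e), above(f), at(f,d), holds(d,d), holds(d,f), holds(e,e), holds(e,f), holds(f,f)}
2. swap(d,d)  →  {above(e), above(f), at(d,d), at(f,d), holds(d,d), holds(d,f), holds(e,e), holds(e,f), holds(f,f)}
3. swap(e,d)  →  {above(e), above(f), at(d,d), at(e,d), at(f,d), holds(d,d), holds(d,f), holds(e,e), holds(e,f), holds(f,f)}

drop(d,f); swap(d,d); swap(e,d)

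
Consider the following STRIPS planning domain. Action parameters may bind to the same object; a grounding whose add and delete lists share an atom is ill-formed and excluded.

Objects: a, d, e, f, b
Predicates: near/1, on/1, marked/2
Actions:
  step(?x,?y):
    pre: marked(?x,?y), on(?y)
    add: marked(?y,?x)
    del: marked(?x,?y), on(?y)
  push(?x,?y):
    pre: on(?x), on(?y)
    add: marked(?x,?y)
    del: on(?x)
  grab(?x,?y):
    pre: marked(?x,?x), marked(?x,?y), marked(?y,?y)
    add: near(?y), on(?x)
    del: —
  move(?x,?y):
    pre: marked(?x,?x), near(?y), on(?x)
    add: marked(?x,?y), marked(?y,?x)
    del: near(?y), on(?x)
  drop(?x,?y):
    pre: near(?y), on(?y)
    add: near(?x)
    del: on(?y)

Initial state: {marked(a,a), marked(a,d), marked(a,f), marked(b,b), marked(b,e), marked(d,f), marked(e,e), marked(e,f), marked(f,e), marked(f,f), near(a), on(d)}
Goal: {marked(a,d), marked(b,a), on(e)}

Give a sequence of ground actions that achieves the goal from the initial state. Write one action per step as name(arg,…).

grab(e,e); grab(b,e); move(b,a)

1. grab(e,e)  →  {marked(a,a), marked(a,d), marked(a,f), marked(b,b), marked(b,e), marked(d,f), marked(e,e), marked(e,f), marked(f,e), marked(f,f), near(a), near(e), on(d), on(e)}
2. grab(b,e)  →  {marked(a,a), marked(a,d), marked(a,f), marked(b,b), marked(b,e), marked(d,f), marked(e,e), marked(e,f), marked(f,e), marked(f,f), near(a), near(e), on(b), on(d), on(e)}
3. move(b,a)  →  {marked(a,a), marked(a,b), marked(a,d), marked(a,f), marked(b,a), marked(b,b), marked(b,e), marked(d,f), marked(e,e), marked(e,f), marked(f,e), marked(f,f), near(e), on(d), on(e)}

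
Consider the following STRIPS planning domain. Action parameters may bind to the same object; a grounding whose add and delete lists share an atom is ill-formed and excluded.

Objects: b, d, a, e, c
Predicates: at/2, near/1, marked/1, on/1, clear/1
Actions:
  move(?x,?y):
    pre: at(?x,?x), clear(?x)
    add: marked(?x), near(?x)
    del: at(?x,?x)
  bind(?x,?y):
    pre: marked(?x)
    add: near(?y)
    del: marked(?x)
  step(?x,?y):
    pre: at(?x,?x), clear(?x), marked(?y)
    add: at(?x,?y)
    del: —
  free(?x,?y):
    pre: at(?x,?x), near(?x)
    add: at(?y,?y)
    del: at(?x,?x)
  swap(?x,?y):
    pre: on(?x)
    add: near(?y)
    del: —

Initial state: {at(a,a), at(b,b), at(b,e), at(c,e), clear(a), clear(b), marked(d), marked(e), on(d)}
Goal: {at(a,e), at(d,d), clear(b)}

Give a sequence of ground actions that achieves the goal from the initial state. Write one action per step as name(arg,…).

1. bind(d,b)  →  {at(a,a), at(b,b), at(b,e), at(c,e), clear(a), clear(b), marked(e), near(b), on(d)}
2. step(a,e)  →  {at(a,a), at(a,e), at(b,b), at(b,e), at(c,e), clear(a), clear(b), marked(e), near(b), on(d)}
3. free(b,d)  →  {at(a,a), at(a,e), at(b,e), at(c,e), at(d,d), clear(a), clear(b), marked(e), near(b), on(d)}

bind(d,b); step(a,e); free(b,d)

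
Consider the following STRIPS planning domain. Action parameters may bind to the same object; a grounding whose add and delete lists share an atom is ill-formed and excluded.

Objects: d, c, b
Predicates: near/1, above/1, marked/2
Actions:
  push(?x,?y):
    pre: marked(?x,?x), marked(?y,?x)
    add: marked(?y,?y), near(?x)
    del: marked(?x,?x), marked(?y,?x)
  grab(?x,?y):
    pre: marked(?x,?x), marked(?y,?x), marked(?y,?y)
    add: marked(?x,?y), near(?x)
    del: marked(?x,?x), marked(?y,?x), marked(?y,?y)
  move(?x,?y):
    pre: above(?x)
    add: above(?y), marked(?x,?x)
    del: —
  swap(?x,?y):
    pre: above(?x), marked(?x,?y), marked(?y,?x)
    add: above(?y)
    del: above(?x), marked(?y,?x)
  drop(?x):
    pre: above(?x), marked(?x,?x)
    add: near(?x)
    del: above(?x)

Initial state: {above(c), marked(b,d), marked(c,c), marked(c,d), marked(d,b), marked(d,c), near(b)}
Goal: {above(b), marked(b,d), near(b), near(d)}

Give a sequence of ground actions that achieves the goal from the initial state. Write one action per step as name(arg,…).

push(c,d); push(d,c); move(c,b)

1. push(c,d)  →  {above(c), marked(b,d), marked(c,d), marked(d,b), marked(d,d), near(b), near(c)}
2. push(d,c)  →  {above(c), marked(b,d), marked(c,c), marked(d,b), near(b), near(c), near(d)}
3. move(c,b)  →  {above(b), above(c), marked(b,d), marked(c,c), marked(d,b), near(b), near(c), near(d)}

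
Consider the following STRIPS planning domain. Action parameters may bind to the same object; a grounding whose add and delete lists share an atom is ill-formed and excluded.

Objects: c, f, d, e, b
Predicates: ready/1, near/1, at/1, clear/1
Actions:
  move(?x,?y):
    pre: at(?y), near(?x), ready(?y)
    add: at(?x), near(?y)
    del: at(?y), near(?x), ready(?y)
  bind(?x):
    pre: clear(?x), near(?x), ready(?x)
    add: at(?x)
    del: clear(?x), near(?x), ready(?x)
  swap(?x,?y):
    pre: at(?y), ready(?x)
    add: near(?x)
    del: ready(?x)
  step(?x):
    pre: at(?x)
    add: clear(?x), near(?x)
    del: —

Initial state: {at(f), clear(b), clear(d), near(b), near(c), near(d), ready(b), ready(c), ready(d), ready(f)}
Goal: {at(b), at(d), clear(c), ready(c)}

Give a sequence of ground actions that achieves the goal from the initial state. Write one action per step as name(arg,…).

1. move(c,f)  →  {at(c), clear(b), clear(d), near(b), near(d), near(f), ready(b), ready(c), ready(d)}
2. bind(d)  →  {at(c), at(d), clear(b), near(b), near(f), ready(b), ready(c)}
3. bind(b)  →  {at(b), at(c), at(d), near(f), ready(c)}
4. step(c)  →  {at(b), at(c), at(d), clear(c), near(c), near(f), ready(c)}

move(c,f); bind(d); bind(b); step(c)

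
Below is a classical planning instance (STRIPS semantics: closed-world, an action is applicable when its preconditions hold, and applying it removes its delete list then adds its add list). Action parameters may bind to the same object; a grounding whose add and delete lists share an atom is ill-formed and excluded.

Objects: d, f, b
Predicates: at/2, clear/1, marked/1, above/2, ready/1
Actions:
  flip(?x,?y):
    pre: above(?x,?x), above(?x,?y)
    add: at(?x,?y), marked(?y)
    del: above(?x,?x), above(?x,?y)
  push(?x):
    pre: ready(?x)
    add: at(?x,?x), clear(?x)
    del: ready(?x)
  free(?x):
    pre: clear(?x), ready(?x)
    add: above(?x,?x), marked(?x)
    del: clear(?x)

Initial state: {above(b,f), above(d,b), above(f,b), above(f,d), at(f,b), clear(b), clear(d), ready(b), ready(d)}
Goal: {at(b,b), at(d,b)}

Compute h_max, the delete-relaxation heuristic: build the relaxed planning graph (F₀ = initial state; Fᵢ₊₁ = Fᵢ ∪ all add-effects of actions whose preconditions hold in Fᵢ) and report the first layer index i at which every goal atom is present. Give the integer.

2

F0 = init (9 atoms)
F1 = F0 ∪ {above(b,b), above(d,d), at(b,b), at(d,d), marked(b), marked(d)}  (15 atoms)
F2 = F1 ∪ {at(b,f), at(d,b), marked(f)}  (18 atoms)
goal ⊆ F2  ⇒  h_max = 2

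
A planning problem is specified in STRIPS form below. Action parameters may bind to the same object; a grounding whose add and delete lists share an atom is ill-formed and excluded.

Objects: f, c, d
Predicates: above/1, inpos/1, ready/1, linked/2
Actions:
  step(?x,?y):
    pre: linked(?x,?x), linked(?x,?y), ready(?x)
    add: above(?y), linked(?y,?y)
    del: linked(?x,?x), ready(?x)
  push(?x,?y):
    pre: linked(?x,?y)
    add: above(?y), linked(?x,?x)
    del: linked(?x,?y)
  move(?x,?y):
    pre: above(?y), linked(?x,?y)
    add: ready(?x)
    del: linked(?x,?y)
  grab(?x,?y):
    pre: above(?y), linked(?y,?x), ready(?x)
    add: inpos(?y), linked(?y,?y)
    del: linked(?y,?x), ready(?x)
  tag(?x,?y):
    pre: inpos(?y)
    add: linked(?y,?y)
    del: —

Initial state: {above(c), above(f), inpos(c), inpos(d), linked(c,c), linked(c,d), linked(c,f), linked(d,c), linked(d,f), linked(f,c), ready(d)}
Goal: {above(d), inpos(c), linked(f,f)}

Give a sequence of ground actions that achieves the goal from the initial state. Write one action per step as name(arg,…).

push(f,c); push(c,d)

1. push(f,c)  →  {above(c), above(f), inpos(c), inpos(d), linked(c,c), linked(c,d), linked(c,f), linked(d,c), linked(d,f), linked(f,f), ready(d)}
2. push(c,d)  →  {above(c), above(d), above(f), inpos(c), inpos(d), linked(c,c), linked(c,f), linked(d,c), linked(d,f), linked(f,f), ready(d)}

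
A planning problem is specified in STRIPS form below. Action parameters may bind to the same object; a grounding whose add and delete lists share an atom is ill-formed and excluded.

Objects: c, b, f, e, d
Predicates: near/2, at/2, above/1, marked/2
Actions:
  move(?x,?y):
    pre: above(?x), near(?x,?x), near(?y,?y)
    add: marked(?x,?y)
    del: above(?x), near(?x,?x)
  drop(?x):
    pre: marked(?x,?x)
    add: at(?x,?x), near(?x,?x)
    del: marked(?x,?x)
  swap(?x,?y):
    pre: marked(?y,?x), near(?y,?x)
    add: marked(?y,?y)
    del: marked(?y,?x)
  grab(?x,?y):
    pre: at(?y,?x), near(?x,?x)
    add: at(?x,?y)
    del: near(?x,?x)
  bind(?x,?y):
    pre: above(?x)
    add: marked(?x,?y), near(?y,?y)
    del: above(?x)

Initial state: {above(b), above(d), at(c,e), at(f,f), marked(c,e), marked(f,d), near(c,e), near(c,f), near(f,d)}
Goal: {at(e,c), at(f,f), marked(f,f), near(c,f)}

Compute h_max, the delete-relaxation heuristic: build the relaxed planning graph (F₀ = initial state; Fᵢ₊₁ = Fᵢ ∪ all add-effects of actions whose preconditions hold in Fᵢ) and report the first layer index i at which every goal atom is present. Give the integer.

2

F0 = init (9 atoms)
F1 = F0 ∪ {marked(b,b), marked(b,c), marked(b,d), marked(b,e), marked(b,f), marked(c,c), marked(d,b), marked(d,c), marked(d,d), marked(d,e), marked(d,f), marked(f,f), near(b,b), near(c,c), near(d,d), near(e,e), near(f,f)}  (26 atoms)
F2 = F1 ∪ {at(b,b), at(c,c), at(d,d), at(e,c)}  (30 atoms)
goal ⊆ F2  ⇒  h_max = 2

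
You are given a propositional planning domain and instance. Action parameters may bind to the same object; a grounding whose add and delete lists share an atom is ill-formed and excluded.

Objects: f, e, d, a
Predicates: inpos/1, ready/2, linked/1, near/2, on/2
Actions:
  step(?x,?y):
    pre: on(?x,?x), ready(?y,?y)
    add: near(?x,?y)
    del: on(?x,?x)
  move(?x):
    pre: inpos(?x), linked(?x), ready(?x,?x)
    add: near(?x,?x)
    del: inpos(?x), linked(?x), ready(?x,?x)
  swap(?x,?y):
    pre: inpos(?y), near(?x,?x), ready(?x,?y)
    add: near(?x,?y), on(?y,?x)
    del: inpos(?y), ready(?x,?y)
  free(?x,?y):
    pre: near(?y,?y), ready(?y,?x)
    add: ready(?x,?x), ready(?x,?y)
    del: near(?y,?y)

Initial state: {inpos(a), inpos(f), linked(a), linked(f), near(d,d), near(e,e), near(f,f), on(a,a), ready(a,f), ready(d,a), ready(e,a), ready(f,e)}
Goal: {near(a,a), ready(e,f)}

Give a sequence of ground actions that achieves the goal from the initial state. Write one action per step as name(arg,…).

free(e,f); free(a,e); step(a,a)

1. free(e,f)  →  {inpos(a), inpos(f), linked(a), linked(f), near(d,d), near(e,e), on(a,a), ready(a,f), ready(d,a), ready(e,a), ready(e,e), ready(e,f), ready(f,e)}
2. free(a,e)  →  {inpos(a), inpos(f), linked(a), linked(f), near(d,d), on(a,a), ready(a,a), ready(a,e), ready(a,f), ready(d,a), ready(e,a), ready(e,e), ready(e,f), ready(f,e)}
3. step(a,a)  →  {inpos(a), inpos(f), linked(a), linked(f), near(a,a), near(d,d), ready(a,a), ready(a,e), ready(a,f), ready(d,a), ready(e,a), ready(e,e), ready(e,f), ready(f,e)}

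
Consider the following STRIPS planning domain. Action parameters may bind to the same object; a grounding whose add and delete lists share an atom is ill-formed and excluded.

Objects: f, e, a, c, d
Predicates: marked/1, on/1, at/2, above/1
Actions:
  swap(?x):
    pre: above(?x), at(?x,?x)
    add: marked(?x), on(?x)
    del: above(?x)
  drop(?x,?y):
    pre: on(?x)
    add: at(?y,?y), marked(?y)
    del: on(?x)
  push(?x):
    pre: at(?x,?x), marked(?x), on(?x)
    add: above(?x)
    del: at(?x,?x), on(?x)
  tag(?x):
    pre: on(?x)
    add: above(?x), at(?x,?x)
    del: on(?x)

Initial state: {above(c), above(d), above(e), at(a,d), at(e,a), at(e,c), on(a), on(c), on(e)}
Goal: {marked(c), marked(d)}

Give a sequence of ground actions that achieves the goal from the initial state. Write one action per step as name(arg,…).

1. drop(e,c)  →  {above(c), above(d), above(e), at(a,d), at(c,c), at(e,a), at(e,c), marked(c), on(a), on(c)}
2. drop(a,d)  →  {above(c), above(d), above(e), at(a,d), at(c,c), at(d,d), at(e,a), at(e,c), marked(c), marked(d), on(c)}

drop(e,c); drop(a,d)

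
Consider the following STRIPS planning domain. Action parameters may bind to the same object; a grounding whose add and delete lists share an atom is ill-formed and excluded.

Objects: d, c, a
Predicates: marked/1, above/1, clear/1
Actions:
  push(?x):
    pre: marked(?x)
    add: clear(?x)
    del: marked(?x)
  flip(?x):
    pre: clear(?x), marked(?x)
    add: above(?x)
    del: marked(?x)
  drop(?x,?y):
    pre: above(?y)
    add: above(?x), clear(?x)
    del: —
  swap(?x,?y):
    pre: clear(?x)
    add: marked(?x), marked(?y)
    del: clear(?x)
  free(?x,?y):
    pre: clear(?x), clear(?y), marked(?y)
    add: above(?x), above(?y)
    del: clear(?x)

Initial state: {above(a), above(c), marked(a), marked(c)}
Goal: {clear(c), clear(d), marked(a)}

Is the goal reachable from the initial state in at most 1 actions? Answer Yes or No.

1. push(c)  →  {above(a), above(c), clear(c), marked(a)}
2. drop(d,c)  →  {above(a), above(c), above(d), clear(c), clear(d), marked(a)}
optimal plan length = 2; 2 > 1

No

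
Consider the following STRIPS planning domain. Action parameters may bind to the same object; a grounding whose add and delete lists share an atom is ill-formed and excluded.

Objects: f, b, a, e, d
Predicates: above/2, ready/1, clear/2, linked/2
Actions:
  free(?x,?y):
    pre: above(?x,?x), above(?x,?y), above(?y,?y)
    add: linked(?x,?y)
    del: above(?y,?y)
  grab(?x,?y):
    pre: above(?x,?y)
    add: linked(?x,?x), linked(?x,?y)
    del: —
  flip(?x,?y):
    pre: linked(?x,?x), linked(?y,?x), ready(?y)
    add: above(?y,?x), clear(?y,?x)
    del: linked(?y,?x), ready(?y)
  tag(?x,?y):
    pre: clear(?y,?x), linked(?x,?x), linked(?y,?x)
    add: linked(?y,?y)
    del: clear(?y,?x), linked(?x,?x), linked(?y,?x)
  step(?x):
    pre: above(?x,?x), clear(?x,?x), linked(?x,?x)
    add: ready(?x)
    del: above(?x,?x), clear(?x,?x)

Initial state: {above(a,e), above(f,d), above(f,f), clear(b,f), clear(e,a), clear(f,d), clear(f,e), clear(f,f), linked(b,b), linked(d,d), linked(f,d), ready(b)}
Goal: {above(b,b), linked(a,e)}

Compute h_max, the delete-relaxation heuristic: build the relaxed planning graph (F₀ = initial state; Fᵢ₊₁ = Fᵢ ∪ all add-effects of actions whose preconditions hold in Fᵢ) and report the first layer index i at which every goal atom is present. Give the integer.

F0 = init (12 atoms)
F1 = F0 ∪ {above(b,b), clear(b,b), linked(a,a), linked(a,e), linked(f,f)}  (17 atoms)
goal ⊆ F1  ⇒  h_max = 1

1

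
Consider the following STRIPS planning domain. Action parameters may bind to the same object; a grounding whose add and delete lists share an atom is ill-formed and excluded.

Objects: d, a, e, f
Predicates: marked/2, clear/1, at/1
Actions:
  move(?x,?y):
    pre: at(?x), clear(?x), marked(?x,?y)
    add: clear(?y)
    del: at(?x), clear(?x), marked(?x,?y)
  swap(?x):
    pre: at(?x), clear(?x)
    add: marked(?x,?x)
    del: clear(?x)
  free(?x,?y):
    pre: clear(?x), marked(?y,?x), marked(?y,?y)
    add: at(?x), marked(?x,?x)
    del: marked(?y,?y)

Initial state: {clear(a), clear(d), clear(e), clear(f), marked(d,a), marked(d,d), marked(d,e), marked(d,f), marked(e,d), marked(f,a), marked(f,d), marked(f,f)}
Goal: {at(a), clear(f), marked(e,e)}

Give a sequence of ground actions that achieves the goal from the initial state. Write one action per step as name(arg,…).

1. free(a,f)  →  {at(a), clear(a), clear(d), clear(e), clear(f), marked(a,a), marked(d,a), marked(d,d), marked(d,e), marked(d,f), marked(e,d), marked(f,a), marked(f,d)}
2. free(e,d)  →  {at(a), at(e), clear(a), clear(d), clear(e), clear(f), marked(a,a), marked(d,a), marked(d,e), marked(d,f), marked(e,d), marked(e,e), marked(f,a), marked(f,d)}

free(a,f); free(e,d)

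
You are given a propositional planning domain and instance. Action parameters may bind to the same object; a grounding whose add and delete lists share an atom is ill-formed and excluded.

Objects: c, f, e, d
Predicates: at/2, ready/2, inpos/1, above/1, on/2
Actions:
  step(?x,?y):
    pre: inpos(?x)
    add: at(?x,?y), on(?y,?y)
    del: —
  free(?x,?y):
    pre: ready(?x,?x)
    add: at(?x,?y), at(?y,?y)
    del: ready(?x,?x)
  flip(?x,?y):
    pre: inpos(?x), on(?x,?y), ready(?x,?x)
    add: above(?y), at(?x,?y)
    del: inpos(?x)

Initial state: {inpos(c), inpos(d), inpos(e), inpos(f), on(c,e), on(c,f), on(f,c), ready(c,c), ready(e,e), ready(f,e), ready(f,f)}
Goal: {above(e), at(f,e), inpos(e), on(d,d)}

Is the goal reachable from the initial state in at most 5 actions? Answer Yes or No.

Yes

1. step(c,d)  →  {at(c,d), inpos(c), inpos(d), inpos(e), inpos(f), on(c,e), on(c,f), on(d,d), on(f,c), ready(c,c), ready(e,e), ready(f,e), ready(f,f)}
2. step(f,e)  →  {at(c,d), at(f,e), inpos(c), inpos(d), inpos(e), inpos(f), on(c,e), on(c,f), on(d,d), on(e,e), on(f,c), ready(c,c), ready(e,e), ready(f,e), ready(f,f)}
3. flip(c,e)  →  {above(e), at(c,d), at(c,e), at(f,e), inpos(d), inpos(e), inpos(f), on(c,e), on(c,f), on(d,d), on(e,e), on(f,c), ready(c,c), ready(e,e), ready(f,e), ready(f,f)}
optimal plan length = 3; 3 ≤ 5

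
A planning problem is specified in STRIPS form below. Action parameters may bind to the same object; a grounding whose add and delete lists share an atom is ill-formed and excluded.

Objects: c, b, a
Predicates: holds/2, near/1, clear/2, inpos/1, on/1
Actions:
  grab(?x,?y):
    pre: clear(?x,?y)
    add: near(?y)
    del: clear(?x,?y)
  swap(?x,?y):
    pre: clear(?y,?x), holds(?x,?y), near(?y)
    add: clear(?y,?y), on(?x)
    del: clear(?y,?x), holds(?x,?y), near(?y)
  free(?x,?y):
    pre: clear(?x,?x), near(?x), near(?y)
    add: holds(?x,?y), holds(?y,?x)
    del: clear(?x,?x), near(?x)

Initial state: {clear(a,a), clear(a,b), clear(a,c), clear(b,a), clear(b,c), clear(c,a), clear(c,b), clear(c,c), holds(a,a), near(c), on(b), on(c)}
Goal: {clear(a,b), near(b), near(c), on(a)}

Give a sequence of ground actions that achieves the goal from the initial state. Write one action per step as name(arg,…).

grab(c,b); grab(c,a); free(a,b); swap(a,b); grab(b,b)

1. grab(c,b)  →  {clear(a,a), clear(a,b), clear(a,c), clear(b,a), clear(b,c), clear(c,a), clear(c,c), holds(a,a), near(b), near(c), on(b), on(c)}
2. grab(c,a)  →  {clear(a,a), clear(a,b), clear(a,c), clear(b,a), clear(b,c), clear(c,c), holds(a,a), near(a), near(b), near(c), on(b), on(c)}
3. free(a,b)  →  {clear(a,b), clear(a,c), clear(b,a), clear(b,c), clear(c,c), holds(a,a), holds(a,b), holds(b,a), near(b), near(c), on(b), on(c)}
4. swap(a,b)  →  {clear(a,b), clear(a,c), clear(b,b), clear(b,c), clear(c,c), holds(a,a), holds(b,a), near(c), on(a), on(b), on(c)}
5. grab(b,b)  →  {clear(a,b), clear(a,c), clear(b,c), clear(c,c), holds(a,a), holds(b,a), near(b), near(c), on(a), on(b), on(c)}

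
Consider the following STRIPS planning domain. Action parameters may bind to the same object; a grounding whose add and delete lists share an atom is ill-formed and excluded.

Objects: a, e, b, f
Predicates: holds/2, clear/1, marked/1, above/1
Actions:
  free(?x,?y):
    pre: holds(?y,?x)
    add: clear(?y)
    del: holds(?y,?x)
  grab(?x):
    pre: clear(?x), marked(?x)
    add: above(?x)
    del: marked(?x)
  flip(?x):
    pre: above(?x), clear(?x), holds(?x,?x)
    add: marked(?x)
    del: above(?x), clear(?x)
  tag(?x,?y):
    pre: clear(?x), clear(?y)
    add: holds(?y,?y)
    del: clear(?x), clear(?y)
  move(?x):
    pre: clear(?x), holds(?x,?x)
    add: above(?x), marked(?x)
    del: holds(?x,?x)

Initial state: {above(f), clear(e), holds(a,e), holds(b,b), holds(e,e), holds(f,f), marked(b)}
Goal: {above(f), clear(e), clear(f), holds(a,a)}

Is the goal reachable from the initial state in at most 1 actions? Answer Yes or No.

1. free(e,a)  →  {above(f), clear(a), clear(e), holds(b,b), holds(e,e), holds(f,f), marked(b)}
2. free(f,f)  →  {above(f), clear(a), clear(e), clear(f), holds(b,b), holds(e,e), marked(b)}
3. tag(a,a)  →  {above(f), clear(e), clear(f), holds(a,a), holds(b,b), holds(e,e), marked(b)}
optimal plan length = 3; 3 > 1

No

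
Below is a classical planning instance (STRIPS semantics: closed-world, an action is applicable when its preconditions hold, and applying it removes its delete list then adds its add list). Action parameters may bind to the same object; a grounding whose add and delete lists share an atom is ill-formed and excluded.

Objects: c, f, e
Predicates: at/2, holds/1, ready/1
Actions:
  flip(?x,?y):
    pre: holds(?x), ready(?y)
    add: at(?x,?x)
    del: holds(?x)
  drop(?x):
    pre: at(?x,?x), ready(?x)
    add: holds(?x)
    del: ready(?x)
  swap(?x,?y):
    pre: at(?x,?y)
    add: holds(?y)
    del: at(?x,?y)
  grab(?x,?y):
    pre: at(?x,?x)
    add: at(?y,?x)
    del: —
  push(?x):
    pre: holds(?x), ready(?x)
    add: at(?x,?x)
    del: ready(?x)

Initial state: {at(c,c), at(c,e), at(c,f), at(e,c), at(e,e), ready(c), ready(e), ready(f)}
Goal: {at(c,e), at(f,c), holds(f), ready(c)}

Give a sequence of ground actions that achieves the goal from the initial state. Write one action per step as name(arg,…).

swap(c,f); grab(c,f)

1. swap(c,f)  →  {at(c,c), at(c,e), at(e,c), at(e,e), holds(f), ready(c), ready(e), ready(f)}
2. grab(c,f)  →  {at(c,c), at(c,e), at(e,c), at(e,e), at(f,c), holds(f), ready(c), ready(e), ready(f)}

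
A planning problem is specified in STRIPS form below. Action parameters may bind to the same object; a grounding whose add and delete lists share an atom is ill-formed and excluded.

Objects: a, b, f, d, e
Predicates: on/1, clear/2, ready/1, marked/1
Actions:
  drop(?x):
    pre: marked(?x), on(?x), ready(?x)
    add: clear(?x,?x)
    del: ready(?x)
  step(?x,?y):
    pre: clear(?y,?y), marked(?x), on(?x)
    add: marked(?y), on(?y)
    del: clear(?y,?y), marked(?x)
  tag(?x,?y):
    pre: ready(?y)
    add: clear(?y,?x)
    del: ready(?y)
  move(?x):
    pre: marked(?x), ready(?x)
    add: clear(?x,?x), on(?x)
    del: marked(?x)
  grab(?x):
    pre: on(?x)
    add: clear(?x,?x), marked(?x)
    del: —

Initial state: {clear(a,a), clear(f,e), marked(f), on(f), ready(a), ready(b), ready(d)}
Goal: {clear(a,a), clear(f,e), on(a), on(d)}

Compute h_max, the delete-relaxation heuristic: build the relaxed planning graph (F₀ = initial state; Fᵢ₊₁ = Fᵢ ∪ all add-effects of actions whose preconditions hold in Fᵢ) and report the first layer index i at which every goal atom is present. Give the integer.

2

F0 = init (7 atoms)
F1 = F0 ∪ {clear(a,b), clear(a,d), clear(a,e), clear(a,f), clear(b,a), clear(b,b), clear(b,d), clear(b,e), clear(b,f), clear(d,a), clear(d,b), clear(d,d), clear(d,e), clear(d,f), clear(f,f), marked(a), on(a)}  (24 atoms)
F2 = F1 ∪ {marked(b), marked(d), on(b), on(d)}  (28 atoms)
goal ⊆ F2  ⇒  h_max = 2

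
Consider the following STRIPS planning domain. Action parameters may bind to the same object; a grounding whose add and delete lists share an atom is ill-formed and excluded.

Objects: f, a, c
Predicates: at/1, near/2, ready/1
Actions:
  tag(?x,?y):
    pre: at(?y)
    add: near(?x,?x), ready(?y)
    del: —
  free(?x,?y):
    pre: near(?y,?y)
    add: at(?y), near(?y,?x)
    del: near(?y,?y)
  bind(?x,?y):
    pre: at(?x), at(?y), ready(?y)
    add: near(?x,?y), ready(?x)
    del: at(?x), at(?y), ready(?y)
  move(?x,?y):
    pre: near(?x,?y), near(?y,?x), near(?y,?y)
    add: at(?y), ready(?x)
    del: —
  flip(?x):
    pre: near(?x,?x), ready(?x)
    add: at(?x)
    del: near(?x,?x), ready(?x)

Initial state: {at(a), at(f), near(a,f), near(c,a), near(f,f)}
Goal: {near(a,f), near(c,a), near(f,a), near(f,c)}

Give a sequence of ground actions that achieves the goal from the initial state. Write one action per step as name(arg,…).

tag(f,a); free(c,f); bind(f,a)

1. tag(f,a)  →  {at(a), at(f), near(a,f), near(c,a), near(f,f), ready(a)}
2. free(c,f)  →  {at(a), at(f), near(a,f), near(c,a), near(f,c), ready(a)}
3. bind(f,a)  →  {near(a,f), near(c,a), near(f,a), near(f,c), ready(f)}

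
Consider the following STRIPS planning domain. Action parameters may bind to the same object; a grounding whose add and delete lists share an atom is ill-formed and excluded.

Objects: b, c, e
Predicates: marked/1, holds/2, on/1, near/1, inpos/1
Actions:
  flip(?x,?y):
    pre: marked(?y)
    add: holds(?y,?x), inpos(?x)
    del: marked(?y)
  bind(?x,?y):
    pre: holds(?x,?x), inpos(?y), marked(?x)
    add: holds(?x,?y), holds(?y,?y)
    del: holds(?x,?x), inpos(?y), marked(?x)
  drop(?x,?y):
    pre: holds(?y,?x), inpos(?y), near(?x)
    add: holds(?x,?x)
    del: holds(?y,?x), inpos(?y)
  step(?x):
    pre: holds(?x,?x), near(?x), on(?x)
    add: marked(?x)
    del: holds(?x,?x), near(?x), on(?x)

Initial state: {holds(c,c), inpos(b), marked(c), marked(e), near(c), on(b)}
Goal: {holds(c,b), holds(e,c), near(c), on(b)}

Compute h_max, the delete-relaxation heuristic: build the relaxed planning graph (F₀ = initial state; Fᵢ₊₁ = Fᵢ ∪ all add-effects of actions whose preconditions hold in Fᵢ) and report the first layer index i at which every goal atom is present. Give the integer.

F0 = init (6 atoms)
F1 = F0 ∪ {holds(b,b), holds(c,b), holds(c,e), holds(e,b), holds(e,c), holds(e,e), inpos(c), inpos(e)}  (14 atoms)
goal ⊆ F1  ⇒  h_max = 1

1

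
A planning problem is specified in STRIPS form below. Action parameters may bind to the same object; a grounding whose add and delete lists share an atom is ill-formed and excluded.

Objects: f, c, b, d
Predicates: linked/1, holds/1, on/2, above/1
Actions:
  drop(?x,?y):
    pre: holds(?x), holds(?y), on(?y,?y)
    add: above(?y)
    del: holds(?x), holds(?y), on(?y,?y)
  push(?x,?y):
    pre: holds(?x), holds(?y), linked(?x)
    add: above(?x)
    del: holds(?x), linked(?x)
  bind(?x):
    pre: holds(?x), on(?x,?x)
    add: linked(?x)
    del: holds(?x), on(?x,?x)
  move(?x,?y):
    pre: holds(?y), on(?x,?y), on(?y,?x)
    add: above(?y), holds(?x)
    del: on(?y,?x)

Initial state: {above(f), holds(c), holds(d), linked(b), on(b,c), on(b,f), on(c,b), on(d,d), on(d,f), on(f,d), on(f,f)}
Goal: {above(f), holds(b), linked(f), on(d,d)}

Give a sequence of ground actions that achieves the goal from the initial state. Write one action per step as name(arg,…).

move(f,d); bind(f); move(b,c)

1. move(f,d)  →  {above(d), above(f), holds(c), holds(d), holds(f), linked(b), on(b,c), on(b,f), on(c,b), on(d,d), on(f,d), on(f,f)}
2. bind(f)  →  {above(d), above(f), holds(c), holds(d), linked(b), linked(f), on(b,c), on(b,f), on(c,b), on(d,d), on(f,d)}
3. move(b,c)  →  {above(c), above(d), above(f), holds(b), holds(c), holds(d), linked(b), linked(f), on(b,c), on(b,f), on(d,d), on(f,d)}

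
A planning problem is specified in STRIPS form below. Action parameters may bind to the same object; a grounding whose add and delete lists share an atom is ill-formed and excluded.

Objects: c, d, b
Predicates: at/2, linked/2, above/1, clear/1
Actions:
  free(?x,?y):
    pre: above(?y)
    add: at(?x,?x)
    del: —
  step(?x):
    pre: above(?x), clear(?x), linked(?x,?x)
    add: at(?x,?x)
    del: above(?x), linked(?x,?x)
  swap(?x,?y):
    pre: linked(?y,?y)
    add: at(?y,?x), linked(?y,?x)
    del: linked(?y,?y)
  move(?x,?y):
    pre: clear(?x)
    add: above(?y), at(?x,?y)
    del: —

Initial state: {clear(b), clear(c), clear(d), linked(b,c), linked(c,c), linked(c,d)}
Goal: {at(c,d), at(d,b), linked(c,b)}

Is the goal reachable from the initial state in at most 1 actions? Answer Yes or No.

1. swap(b,c)  →  {at(c,b), clear(b), clear(c), clear(d), linked(b,c), linked(c,b), linked(c,d)}
2. move(c,d)  →  {above(d), at(c,b), at(c,d), clear(b), clear(c), clear(d), linked(b,c), linked(c,b), linked(c,d)}
3. move(d,b)  →  {above(b), above(d), at(c,b), at(c,d), at(d,b), clear(b), clear(c), clear(d), linked(b,c), linked(c,b), linked(c,d)}
optimal plan length = 3; 3 > 1

No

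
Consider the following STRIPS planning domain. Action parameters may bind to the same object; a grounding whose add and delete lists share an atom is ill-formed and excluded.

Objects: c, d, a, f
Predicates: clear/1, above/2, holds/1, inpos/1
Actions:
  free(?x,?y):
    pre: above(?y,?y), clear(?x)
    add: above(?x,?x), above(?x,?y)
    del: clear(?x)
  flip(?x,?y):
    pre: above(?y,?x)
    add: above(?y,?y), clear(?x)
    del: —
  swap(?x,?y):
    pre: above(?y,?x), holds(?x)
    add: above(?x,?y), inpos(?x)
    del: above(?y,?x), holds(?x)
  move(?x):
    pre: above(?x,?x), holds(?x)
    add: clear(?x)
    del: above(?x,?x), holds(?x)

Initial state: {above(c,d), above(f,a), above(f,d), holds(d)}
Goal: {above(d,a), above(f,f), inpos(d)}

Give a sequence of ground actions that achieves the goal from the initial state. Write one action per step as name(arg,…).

1. flip(d,c)  →  {above(c,c), above(c,d), above(f,a), above(f,d), clear(d), holds(d)}
2. free(d,c)  →  {above(c,c), above(c,d), above(d,c), above(d,d), above(f,a), above(f,d), holds(d)}
3. flip(a,f)  →  {above(c,c), above(c,d), above(d,c), above(d,d), above(f,a), above(f,d), above(f,f), clear(a), holds(d)}
4. free(a,d)  →  {above(a,a), above(a,d), above(c,c), above(c,d), above(d,c), above(d,d), above(f,a), above(f,d), above(f,f), holds(d)}
5. swap(d,a)  →  {above(a,a), above(c,c), above(c,d), above(d,a), above(d,c), above(d,d), above(f,a), above(f,d), above(f,f), inpos(d)}

flip(d,c); free(d,c); flip(a,f); free(a,d); swap(d,a)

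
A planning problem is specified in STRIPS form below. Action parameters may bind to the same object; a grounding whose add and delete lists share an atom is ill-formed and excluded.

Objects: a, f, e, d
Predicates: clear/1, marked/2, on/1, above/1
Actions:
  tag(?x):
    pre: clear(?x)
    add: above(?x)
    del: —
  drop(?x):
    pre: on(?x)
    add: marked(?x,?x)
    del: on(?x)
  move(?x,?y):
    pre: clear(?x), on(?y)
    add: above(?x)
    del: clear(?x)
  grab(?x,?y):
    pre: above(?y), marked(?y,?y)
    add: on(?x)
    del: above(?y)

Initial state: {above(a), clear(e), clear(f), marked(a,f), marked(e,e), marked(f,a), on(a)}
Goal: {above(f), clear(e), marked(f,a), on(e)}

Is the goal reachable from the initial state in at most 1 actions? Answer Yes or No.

1. tag(f)  →  {above(a), above(f), clear(e), clear(f), marked(a,f), marked(e,e), marked(f,a), on(a)}
2. tag(e)  →  {above(a), above(e), above(f), clear(e), clear(f), marked(a,f), marked(e,e), marked(f,a), on(a)}
3. grab(e,e)  →  {above(a), above(f), clear(e), clear(f), marked(a,f), marked(e,e), marked(f,a), on(a), on(e)}
optimal plan length = 3; 3 > 1

No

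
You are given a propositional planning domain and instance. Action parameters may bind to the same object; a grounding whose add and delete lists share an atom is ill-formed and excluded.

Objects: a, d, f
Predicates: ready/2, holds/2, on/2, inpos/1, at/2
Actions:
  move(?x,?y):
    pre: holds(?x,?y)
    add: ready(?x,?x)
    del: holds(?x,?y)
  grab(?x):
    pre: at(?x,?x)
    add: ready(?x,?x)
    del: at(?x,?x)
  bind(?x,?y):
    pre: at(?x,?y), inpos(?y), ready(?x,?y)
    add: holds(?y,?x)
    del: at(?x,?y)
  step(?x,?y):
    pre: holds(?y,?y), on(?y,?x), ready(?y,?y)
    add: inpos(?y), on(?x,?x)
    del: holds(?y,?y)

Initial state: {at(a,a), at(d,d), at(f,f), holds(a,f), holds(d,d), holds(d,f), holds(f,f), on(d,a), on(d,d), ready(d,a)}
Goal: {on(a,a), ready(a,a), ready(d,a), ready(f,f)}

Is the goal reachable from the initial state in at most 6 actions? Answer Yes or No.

1. move(a,f)  →  {at(a,a), at(d,d), at(f,f), holds(d,d), holds(d,f), holds(f,f), on(d,a), on(d,d), ready(a,a), ready(d,a)}
2. move(d,f)  →  {at(a,a), at(d,d), at(f,f), holds(d,d), holds(f,f), on(d,a), on(d,d), ready(a,a), ready(d,a), ready(d,d)}
3. move(f,f)  →  {at(a,a), at(d,d), at(f,f), holds(d,d), on(d,a), on(d,d), ready(a,a), ready(d,a), ready(d,d), ready(f,f)}
4. step(a,d)  →  {at(a,a), at(d,d), at(f,f), inpos(d), on(a,a), on(d,a), on(d,d), ready(a,a), ready(d,a), ready(d,d), ready(f,f)}
optimal plan length = 4; 4 ≤ 6

Yes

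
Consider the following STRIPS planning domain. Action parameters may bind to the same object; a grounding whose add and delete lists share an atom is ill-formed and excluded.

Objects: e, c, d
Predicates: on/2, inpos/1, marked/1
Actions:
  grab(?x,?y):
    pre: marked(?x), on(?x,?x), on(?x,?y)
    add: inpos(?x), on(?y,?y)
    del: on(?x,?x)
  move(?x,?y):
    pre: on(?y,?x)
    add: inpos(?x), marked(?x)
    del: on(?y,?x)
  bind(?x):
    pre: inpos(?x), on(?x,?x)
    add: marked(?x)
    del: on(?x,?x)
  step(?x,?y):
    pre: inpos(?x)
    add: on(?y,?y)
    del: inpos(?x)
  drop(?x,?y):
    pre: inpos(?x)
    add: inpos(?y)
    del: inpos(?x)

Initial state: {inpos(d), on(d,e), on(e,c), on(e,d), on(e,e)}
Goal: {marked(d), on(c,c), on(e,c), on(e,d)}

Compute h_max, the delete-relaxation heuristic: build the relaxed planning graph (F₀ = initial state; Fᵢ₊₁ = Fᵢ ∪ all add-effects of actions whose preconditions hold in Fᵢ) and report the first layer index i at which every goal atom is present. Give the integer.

1

F0 = init (5 atoms)
F1 = F0 ∪ {inpos(c), inpos(e), marked(c), marked(d), marked(e), on(c,c), on(d,d)}  (12 atoms)
goal ⊆ F1  ⇒  h_max = 1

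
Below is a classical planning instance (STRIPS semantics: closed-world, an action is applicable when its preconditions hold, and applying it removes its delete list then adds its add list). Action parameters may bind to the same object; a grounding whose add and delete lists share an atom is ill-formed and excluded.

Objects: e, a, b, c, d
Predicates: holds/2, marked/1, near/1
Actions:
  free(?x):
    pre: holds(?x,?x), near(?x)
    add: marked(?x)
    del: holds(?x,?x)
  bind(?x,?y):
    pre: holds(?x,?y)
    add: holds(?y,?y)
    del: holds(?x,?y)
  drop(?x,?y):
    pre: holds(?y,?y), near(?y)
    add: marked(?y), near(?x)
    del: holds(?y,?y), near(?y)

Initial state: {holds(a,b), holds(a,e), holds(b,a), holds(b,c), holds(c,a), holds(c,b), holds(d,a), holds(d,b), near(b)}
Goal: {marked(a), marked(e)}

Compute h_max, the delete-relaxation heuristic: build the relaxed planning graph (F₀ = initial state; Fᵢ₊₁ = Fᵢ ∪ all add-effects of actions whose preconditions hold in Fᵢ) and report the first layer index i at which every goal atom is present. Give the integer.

3

F0 = init (9 atoms)
F1 = F0 ∪ {holds(a,a), holds(b,b), holds(c,c), holds(e,e)}  (13 atoms)
F2 = F1 ∪ {marked(b), near(a), near(c), near(d), near(e)}  (18 atoms)
F3 = F2 ∪ {marked(a), marked(c), marked(e)}  (21 atoms)
goal ⊆ F3  ⇒  h_max = 3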